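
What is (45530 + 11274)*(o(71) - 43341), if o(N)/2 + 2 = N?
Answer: -2454103212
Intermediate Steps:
o(N) = -4 + 2*N
(45530 + 11274)*(o(71) - 43341) = (45530 + 11274)*((-4 + 2*71) - 43341) = 56804*((-4 + 142) - 43341) = 56804*(138 - 43341) = 56804*(-43203) = -2454103212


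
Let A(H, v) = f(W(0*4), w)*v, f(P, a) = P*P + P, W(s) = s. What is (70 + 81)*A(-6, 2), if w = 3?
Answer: 0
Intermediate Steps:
f(P, a) = P + P² (f(P, a) = P² + P = P + P²)
A(H, v) = 0 (A(H, v) = ((0*4)*(1 + 0*4))*v = (0*(1 + 0))*v = (0*1)*v = 0*v = 0)
(70 + 81)*A(-6, 2) = (70 + 81)*0 = 151*0 = 0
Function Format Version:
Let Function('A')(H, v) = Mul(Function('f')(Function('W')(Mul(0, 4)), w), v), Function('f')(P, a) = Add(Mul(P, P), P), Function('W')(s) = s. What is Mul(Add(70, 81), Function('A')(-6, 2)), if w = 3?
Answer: 0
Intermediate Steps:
Function('f')(P, a) = Add(P, Pow(P, 2)) (Function('f')(P, a) = Add(Pow(P, 2), P) = Add(P, Pow(P, 2)))
Function('A')(H, v) = 0 (Function('A')(H, v) = Mul(Mul(Mul(0, 4), Add(1, Mul(0, 4))), v) = Mul(Mul(0, Add(1, 0)), v) = Mul(Mul(0, 1), v) = Mul(0, v) = 0)
Mul(Add(70, 81), Function('A')(-6, 2)) = Mul(Add(70, 81), 0) = Mul(151, 0) = 0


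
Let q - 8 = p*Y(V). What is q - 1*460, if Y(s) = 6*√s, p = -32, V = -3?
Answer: -452 - 192*I*√3 ≈ -452.0 - 332.55*I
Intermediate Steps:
q = 8 - 192*I*√3 (q = 8 - 192*√(-3) = 8 - 192*I*√3 ≈ 8.0 - 332.55*I)
q - 1*460 = (8 - 192*I*√3) - 1*460 = (8 - 192*I*√3) - 460 = -452 - 192*I*√3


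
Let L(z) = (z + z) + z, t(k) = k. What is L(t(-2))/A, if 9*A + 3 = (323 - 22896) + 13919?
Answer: 54/8657 ≈ 0.0062377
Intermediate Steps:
L(z) = 3*z (L(z) = 2*z + z = 3*z)
A = -8657/9 (A = -⅓ + ((323 - 22896) + 13919)/9 = -⅓ + (-22573 + 13919)/9 = -⅓ + (⅑)*(-8654) = -⅓ - 8654/9 = -8657/9 ≈ -961.89)
L(t(-2))/A = (3*(-2))/(-8657/9) = -6*(-9/8657) = 54/8657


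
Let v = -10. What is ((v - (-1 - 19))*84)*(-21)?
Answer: -17640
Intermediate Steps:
((v - (-1 - 19))*84)*(-21) = ((-10 - (-1 - 19))*84)*(-21) = ((-10 - 1*(-20))*84)*(-21) = ((-10 + 20)*84)*(-21) = (10*84)*(-21) = 840*(-21) = -17640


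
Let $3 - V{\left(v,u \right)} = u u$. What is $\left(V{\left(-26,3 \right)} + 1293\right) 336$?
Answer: $432432$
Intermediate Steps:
$V{\left(v,u \right)} = 3 - u^{2}$ ($V{\left(v,u \right)} = 3 - u u = 3 - u^{2}$)
$\left(V{\left(-26,3 \right)} + 1293\right) 336 = \left(\left(3 - 3^{2}\right) + 1293\right) 336 = \left(\left(3 - 9\right) + 1293\right) 336 = \left(-6 + 1293\right) 336 = 1287 \cdot 336 = 432432$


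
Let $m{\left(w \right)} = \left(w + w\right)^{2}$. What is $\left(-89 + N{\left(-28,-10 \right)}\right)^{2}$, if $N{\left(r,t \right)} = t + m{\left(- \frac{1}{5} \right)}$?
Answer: $\frac{6105841}{625} \approx 9769.3$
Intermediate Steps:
$m{\left(w \right)} = 4 w^{2}$ ($m{\left(w \right)} = \left(2 w\right)^{2} = 4 w^{2}$)
$N{\left(r,t \right)} = \frac{4}{25} + t$ ($N{\left(r,t \right)} = t + 4 \left(- \frac{1}{5}\right)^{2} = t + 4 \cdot \frac{1}{25} = t + \frac{4}{25} = \frac{4}{25} + t$)
$\left(-89 + N{\left(-28,-10 \right)}\right)^{2} = \left(-89 + \left(\frac{4}{25} - 10\right)\right)^{2} = \left(-89 - \frac{246}{25}\right)^{2} = \left(- \frac{2471}{25}\right)^{2} = \frac{6105841}{625}$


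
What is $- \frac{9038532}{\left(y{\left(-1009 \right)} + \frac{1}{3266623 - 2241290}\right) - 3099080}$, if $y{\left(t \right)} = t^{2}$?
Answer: $\frac{4633752565578}{1066858473833} \approx 4.3434$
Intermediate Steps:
$- \frac{9038532}{\left(y{\left(-1009 \right)} + \frac{1}{3266623 - 2241290}\right) - 3099080} = - \frac{9038532}{\left(\left(-1009\right)^{2} + \frac{1}{3266623 - 2241290}\right) - 3099080} = - \frac{9038532}{\left(1018081 + \frac{1}{1025333}\right) - 3099080} = - \frac{9038532}{\frac{1043872045974}{1025333} - 3099080} = - \frac{9038532}{- \frac{2133716947666}{1025333}} = \left(-9038532\right) \left(- \frac{1025333}{2133716947666}\right) = \frac{4633752565578}{1066858473833}$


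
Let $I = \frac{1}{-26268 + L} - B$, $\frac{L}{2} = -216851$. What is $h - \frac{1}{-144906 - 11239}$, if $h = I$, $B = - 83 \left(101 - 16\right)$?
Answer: $\frac{20268172828583}{2872880626} \approx 7055.0$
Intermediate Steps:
$L = -433702$ ($L = 2 \left(-216851\right) = -433702$)
$B = -7055$ ($B = \left(-83\right) 85 = -7055$)
$I = \frac{3245088349}{459970}$ ($I = \frac{1}{-26268 - 433702} - -7055 = \frac{1}{-459970} + 7055 = - \frac{1}{459970} + 7055 = \frac{3245088349}{459970} \approx 7055.0$)
$h = \frac{3245088349}{459970} \approx 7055.0$
$h - \frac{1}{-144906 - 11239} = \frac{3245088349}{459970} - \frac{1}{-144906 - 11239} = \frac{3245088349}{459970} - \frac{1}{-156145} = \frac{3245088349}{459970} - - \frac{1}{156145} = \frac{3245088349}{459970} + \frac{1}{156145} = \frac{20268172828583}{2872880626}$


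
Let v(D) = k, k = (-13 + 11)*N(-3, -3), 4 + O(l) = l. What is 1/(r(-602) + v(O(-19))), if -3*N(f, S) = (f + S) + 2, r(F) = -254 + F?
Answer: -3/2576 ≈ -0.0011646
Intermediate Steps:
O(l) = -4 + l
N(f, S) = -⅔ - S/3 - f/3 (N(f, S) = -((f + S) + 2)/3 = -((S + f) + 2)/3 = -(2 + S + f)/3 = -⅔ - S/3 - f/3)
k = -8/3 (k = (-13 + 11)*(-⅔ - ⅓*(-3) - ⅓*(-3)) = -2*(-⅔ + 1 + 1) = -2*4/3 = -8/3 ≈ -2.6667)
v(D) = -8/3
1/(r(-602) + v(O(-19))) = 1/((-254 - 602) - 8/3) = 1/(-856 - 8/3) = 1/(-2576/3) = -3/2576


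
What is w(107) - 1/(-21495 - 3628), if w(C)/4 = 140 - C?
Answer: 3316237/25123 ≈ 132.00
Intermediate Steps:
w(C) = 560 - 4*C (w(C) = 4*(140 - C) = 560 - 4*C)
w(107) - 1/(-21495 - 3628) = (560 - 4*107) - 1/(-21495 - 3628) = (560 - 428) - 1/(-25123) = 132 - 1*(-1/25123) = 132 + 1/25123 = 3316237/25123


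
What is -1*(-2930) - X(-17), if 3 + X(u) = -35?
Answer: 2968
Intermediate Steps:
X(u) = -38 (X(u) = -3 - 35 = -38)
-1*(-2930) - X(-17) = -1*(-2930) - 1*(-38) = 2930 + 38 = 2968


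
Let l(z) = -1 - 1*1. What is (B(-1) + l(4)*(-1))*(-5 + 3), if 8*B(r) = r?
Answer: -15/4 ≈ -3.7500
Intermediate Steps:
B(r) = r/8
l(z) = -2 (l(z) = -1 - 1 = -2)
(B(-1) + l(4)*(-1))*(-5 + 3) = ((⅛)*(-1) - 2*(-1))*(-5 + 3) = (-⅛ + 2)*(-2) = (15/8)*(-2) = -15/4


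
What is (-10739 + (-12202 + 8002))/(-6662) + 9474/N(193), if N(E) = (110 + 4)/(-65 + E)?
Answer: 1346753985/126578 ≈ 10640.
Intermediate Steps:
N(E) = 114/(-65 + E)
(-10739 + (-12202 + 8002))/(-6662) + 9474/N(193) = (-10739 + (-12202 + 8002))/(-6662) + 9474/((114/(-65 + 193))) = (-10739 - 4200)*(-1/6662) + 9474/((114/128)) = -14939*(-1/6662) + 9474/((114*(1/128))) = 14939/6662 + 9474/(57/64) = 14939/6662 + 9474*(64/57) = 14939/6662 + 202112/19 = 1346753985/126578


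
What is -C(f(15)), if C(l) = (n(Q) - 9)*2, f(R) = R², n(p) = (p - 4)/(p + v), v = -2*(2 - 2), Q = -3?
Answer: 40/3 ≈ 13.333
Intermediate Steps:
v = 0 (v = -2*0 = 0)
n(p) = (-4 + p)/p (n(p) = (p - 4)/(p + 0) = (-4 + p)/p)
C(l) = -40/3 (C(l) = ((-4 - 3)/(-3) - 9)*2 = (-⅓*(-7) - 9)*2 = (7/3 - 9)*2 = -20/3*2 = -40/3)
-C(f(15)) = -1*(-40/3) = 40/3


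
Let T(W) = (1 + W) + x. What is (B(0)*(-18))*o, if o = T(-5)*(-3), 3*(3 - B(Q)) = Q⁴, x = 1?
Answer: -486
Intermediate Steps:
T(W) = 2 + W (T(W) = (1 + W) + 1 = 2 + W)
B(Q) = 3 - Q⁴/3
o = 9 (o = (2 - 5)*(-3) = -3*(-3) = 9)
(B(0)*(-18))*o = ((3 - ⅓*0⁴)*(-18))*9 = ((3 - ⅓*0)*(-18))*9 = ((3 + 0)*(-18))*9 = (3*(-18))*9 = -54*9 = -486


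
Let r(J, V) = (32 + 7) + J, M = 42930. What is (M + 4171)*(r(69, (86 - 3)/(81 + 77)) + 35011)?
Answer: 1654140019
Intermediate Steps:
r(J, V) = 39 + J
(M + 4171)*(r(69, (86 - 3)/(81 + 77)) + 35011) = (42930 + 4171)*((39 + 69) + 35011) = 47101*(108 + 35011) = 47101*35119 = 1654140019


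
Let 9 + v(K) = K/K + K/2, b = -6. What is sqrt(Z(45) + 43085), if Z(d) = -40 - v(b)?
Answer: 12*sqrt(299) ≈ 207.50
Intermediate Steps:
v(K) = -8 + K/2 (v(K) = -9 + (K/K + K/2) = -9 + (1 + K*(1/2)) = -9 + (1 + K/2) = -8 + K/2)
Z(d) = -29 (Z(d) = -40 - (-8 + (1/2)*(-6)) = -40 - (-8 - 3) = -40 - 1*(-11) = -40 + 11 = -29)
sqrt(Z(45) + 43085) = sqrt(-29 + 43085) = sqrt(43056) = 12*sqrt(299)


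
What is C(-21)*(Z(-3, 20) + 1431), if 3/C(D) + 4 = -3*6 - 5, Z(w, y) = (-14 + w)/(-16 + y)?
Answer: -5707/36 ≈ -158.53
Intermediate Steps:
Z(w, y) = (-14 + w)/(-16 + y)
C(D) = -⅑ (C(D) = 3/(-4 + (-3*6 - 5)) = 3/(-4 + (-18 - 5)) = 3/(-4 - 23) = 3/(-27) = 3*(-1/27) = -⅑)
C(-21)*(Z(-3, 20) + 1431) = -((-14 - 3)/(-16 + 20) + 1431)/9 = -(-17/4 + 1431)/9 = -⅑*5707/4 = -5707/36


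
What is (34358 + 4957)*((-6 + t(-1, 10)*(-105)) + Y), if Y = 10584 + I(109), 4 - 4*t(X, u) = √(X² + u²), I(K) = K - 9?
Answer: 415677495 + 4128075*√101/4 ≈ 4.2605e+8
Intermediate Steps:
I(K) = -9 + K
t(X, u) = 1 - √(X² + u²)/4
Y = 10684 (Y = 10584 + (-9 + 109) = 10584 + 100 = 10684)
(34358 + 4957)*((-6 + t(-1, 10)*(-105)) + Y) = (34358 + 4957)*((-6 + (1 - √((-1)² + 10²)/4)*(-105)) + 10684) = 39315*((-6 + (1 - √(1 + 100)/4)*(-105)) + 10684) = 39315*((-6 + (1 - √101/4)*(-105)) + 10684) = 39315*((-6 + (-105 + 105*√101/4)) + 10684) = 39315*((-111 + 105*√101/4) + 10684) = 39315*(10573 + 105*√101/4) = 415677495 + 4128075*√101/4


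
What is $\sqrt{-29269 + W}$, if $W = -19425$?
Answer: $i \sqrt{48694} \approx 220.67 i$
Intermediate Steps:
$\sqrt{-29269 + W} = \sqrt{-29269 - 19425} = \sqrt{-48694} = i \sqrt{48694}$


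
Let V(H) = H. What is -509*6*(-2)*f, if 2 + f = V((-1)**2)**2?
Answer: -6108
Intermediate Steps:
f = -1 (f = -2 + ((-1)**2)**2 = -2 + 1**2 = -2 + 1 = -1)
-509*6*(-2)*f = -509*6*(-2)*(-1) = -(-6108)*(-1) = -509*12 = -6108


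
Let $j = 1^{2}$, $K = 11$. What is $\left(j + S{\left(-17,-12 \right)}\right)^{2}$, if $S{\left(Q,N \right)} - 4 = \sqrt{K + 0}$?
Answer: $\left(5 + \sqrt{11}\right)^{2} \approx 69.166$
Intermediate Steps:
$S{\left(Q,N \right)} = 4 + \sqrt{11}$ ($S{\left(Q,N \right)} = 4 + \sqrt{11 + 0} = 4 + \sqrt{11}$)
$j = 1$
$\left(j + S{\left(-17,-12 \right)}\right)^{2} = \left(1 + \left(4 + \sqrt{11}\right)\right)^{2} = \left(5 + \sqrt{11}\right)^{2}$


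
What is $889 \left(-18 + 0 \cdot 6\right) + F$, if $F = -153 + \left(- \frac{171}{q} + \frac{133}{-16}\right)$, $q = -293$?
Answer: $- \frac{75770873}{4688} \approx -16163.0$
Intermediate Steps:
$F = - \frac{753497}{4688}$ ($F = -153 + \left(- \frac{171}{-293} + \frac{133}{-16}\right) = -153 + \left(\left(-171\right) \left(- \frac{1}{293}\right) + 133 \left(- \frac{1}{16}\right)\right) = -153 + \left(\frac{171}{293} - \frac{133}{16}\right) = -153 - \frac{36233}{4688} = - \frac{753497}{4688} \approx -160.73$)
$889 \left(-18 + 0 \cdot 6\right) + F = 889 \left(-18 + 0 \cdot 6\right) - \frac{753497}{4688} = 889 \left(-18 + 0\right) - \frac{753497}{4688} = 889 \left(-18\right) - \frac{753497}{4688} = -16002 - \frac{753497}{4688} = - \frac{75770873}{4688}$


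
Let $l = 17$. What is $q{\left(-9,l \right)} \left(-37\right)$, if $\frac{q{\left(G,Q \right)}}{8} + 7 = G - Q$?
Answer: $9768$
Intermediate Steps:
$q{\left(G,Q \right)} = -56 - 8 Q + 8 G$ ($q{\left(G,Q \right)} = -56 + 8 \left(G - Q\right) = -56 + \left(- 8 Q + 8 G\right) = -56 - 8 Q + 8 G$)
$q{\left(-9,l \right)} \left(-37\right) = \left(-56 - 136 + 8 \left(-9\right)\right) \left(-37\right) = \left(-56 - 136 - 72\right) \left(-37\right) = \left(-264\right) \left(-37\right) = 9768$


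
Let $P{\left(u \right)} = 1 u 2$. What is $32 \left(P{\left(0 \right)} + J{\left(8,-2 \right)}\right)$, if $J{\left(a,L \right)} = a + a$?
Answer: $512$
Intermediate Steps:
$J{\left(a,L \right)} = 2 a$
$P{\left(u \right)} = 2 u$ ($P{\left(u \right)} = u 2 = 2 u$)
$32 \left(P{\left(0 \right)} + J{\left(8,-2 \right)}\right) = 32 \left(2 \cdot 0 + 2 \cdot 8\right) = 32 \left(0 + 16\right) = 32 \cdot 16 = 512$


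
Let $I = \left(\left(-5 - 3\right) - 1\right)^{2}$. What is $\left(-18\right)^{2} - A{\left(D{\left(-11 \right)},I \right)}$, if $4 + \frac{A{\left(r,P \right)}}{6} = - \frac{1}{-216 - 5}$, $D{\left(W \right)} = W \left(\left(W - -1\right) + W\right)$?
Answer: $\frac{76902}{221} \approx 347.97$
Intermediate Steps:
$I = 81$ ($I = \left(\left(-5 - 3\right) - 1\right)^{2} = \left(-8 - 1\right)^{2} = \left(-9\right)^{2} = 81$)
$D{\left(W \right)} = W \left(1 + 2 W\right)$ ($D{\left(W \right)} = W \left(\left(W + 1\right) + W\right) = W \left(\left(1 + W\right) + W\right) = W \left(1 + 2 W\right)$)
$A{\left(r,P \right)} = - \frac{5298}{221}$ ($A{\left(r,P \right)} = -24 + 6 \left(- \frac{1}{-216 - 5}\right) = -24 + 6 \left(- \frac{1}{-221}\right) = -24 + 6 \left(\left(-1\right) \left(- \frac{1}{221}\right)\right) = -24 + 6 \cdot \frac{1}{221} = -24 + \frac{6}{221} = - \frac{5298}{221}$)
$\left(-18\right)^{2} - A{\left(D{\left(-11 \right)},I \right)} = \left(-18\right)^{2} - - \frac{5298}{221} = 324 + \frac{5298}{221} = \frac{76902}{221}$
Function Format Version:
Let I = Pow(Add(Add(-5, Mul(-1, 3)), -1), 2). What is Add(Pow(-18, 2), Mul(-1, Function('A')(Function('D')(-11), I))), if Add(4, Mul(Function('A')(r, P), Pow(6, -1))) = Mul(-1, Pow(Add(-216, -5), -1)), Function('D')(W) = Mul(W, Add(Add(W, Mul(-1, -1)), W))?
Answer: Rational(76902, 221) ≈ 347.97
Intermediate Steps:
I = 81 (I = Pow(Add(Add(-5, -3), -1), 2) = Pow(Add(-8, -1), 2) = Pow(-9, 2) = 81)
Function('D')(W) = Mul(W, Add(1, Mul(2, W))) (Function('D')(W) = Mul(W, Add(Add(W, 1), W)) = Mul(W, Add(Add(1, W), W)) = Mul(W, Add(1, Mul(2, W))))
Function('A')(r, P) = Rational(-5298, 221) (Function('A')(r, P) = Add(-24, Mul(6, Mul(-1, Pow(Add(-216, -5), -1)))) = Add(-24, Mul(6, Mul(-1, Pow(-221, -1)))) = Add(-24, Mul(6, Mul(-1, Rational(-1, 221)))) = Add(-24, Mul(6, Rational(1, 221))) = Add(-24, Rational(6, 221)) = Rational(-5298, 221))
Add(Pow(-18, 2), Mul(-1, Function('A')(Function('D')(-11), I))) = Add(Pow(-18, 2), Mul(-1, Rational(-5298, 221))) = Add(324, Rational(5298, 221)) = Rational(76902, 221)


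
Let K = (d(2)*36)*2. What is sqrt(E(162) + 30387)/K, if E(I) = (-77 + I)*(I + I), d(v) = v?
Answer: sqrt(57927)/144 ≈ 1.6714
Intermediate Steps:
E(I) = 2*I*(-77 + I) (E(I) = (-77 + I)*(2*I) = 2*I*(-77 + I))
K = 144 (K = (2*36)*2 = 72*2 = 144)
sqrt(E(162) + 30387)/K = sqrt(2*162*(-77 + 162) + 30387)/144 = sqrt(2*162*85 + 30387)*(1/144) = sqrt(27540 + 30387)*(1/144) = sqrt(57927)*(1/144) = sqrt(57927)/144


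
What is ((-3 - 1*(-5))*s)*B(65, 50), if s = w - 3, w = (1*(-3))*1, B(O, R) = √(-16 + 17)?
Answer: -12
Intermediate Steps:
B(O, R) = 1 (B(O, R) = √1 = 1)
w = -3 (w = -3*1 = -3)
s = -6 (s = -3 - 3 = -6)
((-3 - 1*(-5))*s)*B(65, 50) = ((-3 - 1*(-5))*(-6))*1 = ((-3 + 5)*(-6))*1 = (2*(-6))*1 = -12*1 = -12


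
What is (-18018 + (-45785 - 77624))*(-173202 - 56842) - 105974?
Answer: 32534326814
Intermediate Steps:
(-18018 + (-45785 - 77624))*(-173202 - 56842) - 105974 = (-18018 - 123409)*(-230044) - 105974 = -141427*(-230044) - 105974 = 32534432788 - 105974 = 32534326814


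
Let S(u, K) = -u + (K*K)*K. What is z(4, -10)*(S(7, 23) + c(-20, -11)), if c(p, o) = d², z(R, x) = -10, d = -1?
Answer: -121610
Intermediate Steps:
S(u, K) = K³ - u (S(u, K) = -u + K²*K = -u + K³ = K³ - u)
c(p, o) = 1 (c(p, o) = (-1)² = 1)
z(4, -10)*(S(7, 23) + c(-20, -11)) = -10*((23³ - 1*7) + 1) = -10*((12167 - 7) + 1) = -10*(12160 + 1) = -10*12161 = -121610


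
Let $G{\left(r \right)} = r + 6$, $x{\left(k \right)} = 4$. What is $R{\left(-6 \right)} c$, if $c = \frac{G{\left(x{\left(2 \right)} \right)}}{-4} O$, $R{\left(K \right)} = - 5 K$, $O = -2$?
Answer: $150$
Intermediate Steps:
$G{\left(r \right)} = 6 + r$
$c = 5$ ($c = \frac{6 + 4}{-4} \left(-2\right) = 10 \left(- \frac{1}{4}\right) \left(-2\right) = \left(- \frac{5}{2}\right) \left(-2\right) = 5$)
$R{\left(-6 \right)} c = \left(-5\right) \left(-6\right) 5 = 30 \cdot 5 = 150$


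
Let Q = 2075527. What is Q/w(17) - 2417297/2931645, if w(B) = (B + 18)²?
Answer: 1216349432618/718253025 ≈ 1693.5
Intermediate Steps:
w(B) = (18 + B)²
Q/w(17) - 2417297/2931645 = 2075527/((18 + 17)²) - 2417297/2931645 = 2075527/(35²) - 2417297*1/2931645 = 2075527/1225 - 2417297/2931645 = 1216349432618/718253025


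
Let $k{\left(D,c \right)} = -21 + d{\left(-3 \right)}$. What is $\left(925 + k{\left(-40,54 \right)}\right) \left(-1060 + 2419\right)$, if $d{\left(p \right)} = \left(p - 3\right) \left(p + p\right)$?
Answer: $1277460$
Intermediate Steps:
$d{\left(p \right)} = 2 p \left(-3 + p\right)$ ($d{\left(p \right)} = \left(-3 + p\right) 2 p = 2 p \left(-3 + p\right)$)
$k{\left(D,c \right)} = 15$ ($k{\left(D,c \right)} = -21 + 2 \left(-3\right) \left(-3 - 3\right) = -21 + 2 \left(-3\right) \left(-6\right) = -21 + 36 = 15$)
$\left(925 + k{\left(-40,54 \right)}\right) \left(-1060 + 2419\right) = \left(925 + 15\right) \left(-1060 + 2419\right) = 940 \cdot 1359 = 1277460$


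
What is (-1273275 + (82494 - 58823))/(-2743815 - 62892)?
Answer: 1249604/2806707 ≈ 0.44522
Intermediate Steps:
(-1273275 + (82494 - 58823))/(-2743815 - 62892) = (-1273275 + 23671)/(-2806707) = -1249604*(-1/2806707) = 1249604/2806707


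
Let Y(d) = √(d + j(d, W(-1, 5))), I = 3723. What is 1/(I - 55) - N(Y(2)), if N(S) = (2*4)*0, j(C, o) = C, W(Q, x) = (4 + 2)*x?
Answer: 1/3668 ≈ 0.00027263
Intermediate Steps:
W(Q, x) = 6*x
Y(d) = √2*√d (Y(d) = √(d + d) = √(2*d) = √2*√d)
N(S) = 0 (N(S) = 8*0 = 0)
1/(I - 55) - N(Y(2)) = 1/(3723 - 55) - 1*0 = 1/3668 + 0 = 1/3668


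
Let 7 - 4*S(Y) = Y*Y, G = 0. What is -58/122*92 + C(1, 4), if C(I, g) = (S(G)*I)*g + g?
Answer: -1997/61 ≈ -32.738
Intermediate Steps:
S(Y) = 7/4 - Y**2/4 (S(Y) = 7/4 - Y*Y/4 = 7/4 - Y**2/4)
C(I, g) = g + 7*I*g/4 (C(I, g) = ((7/4 - 1/4*0**2)*I)*g + g = ((7/4 - 1/4*0)*I)*g + g = ((7/4 + 0)*I)*g + g = (7*I/4)*g + g = 7*I*g/4 + g = g + 7*I*g/4)
-58/122*92 + C(1, 4) = -58/122*92 + (1/4)*4*(4 + 7*1) = -58*1/122*92 + (1/4)*4*(4 + 7) = -29/61*92 + (1/4)*4*11 = -2668/61 + 11 = -1997/61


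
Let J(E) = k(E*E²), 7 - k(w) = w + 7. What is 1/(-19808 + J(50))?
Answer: -1/144808 ≈ -6.9057e-6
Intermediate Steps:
k(w) = -w (k(w) = 7 - (w + 7) = 7 - (7 + w) = 7 + (-7 - w) = -w)
J(E) = -E³ (J(E) = -E*E² = -E³)
1/(-19808 + J(50)) = 1/(-19808 - 1*50³) = 1/(-19808 - 1*125000) = 1/(-19808 - 125000) = 1/(-144808) = -1/144808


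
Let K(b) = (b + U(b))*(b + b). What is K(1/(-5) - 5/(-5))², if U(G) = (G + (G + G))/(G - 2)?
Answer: 2304/625 ≈ 3.6864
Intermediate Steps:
U(G) = 3*G/(-2 + G) (U(G) = (G + 2*G)/(-2 + G) = (3*G)/(-2 + G) = 3*G/(-2 + G))
K(b) = 2*b*(b + 3*b/(-2 + b)) (K(b) = (b + 3*b/(-2 + b))*(b + b) = (b + 3*b/(-2 + b))*(2*b) = 2*b*(b + 3*b/(-2 + b)))
K(1/(-5) - 5/(-5))² = (2*(1/(-5) - 5/(-5))²*(1 + (1/(-5) - 5/(-5)))/(-2 + (1/(-5) - 5/(-5))))² = (2*(1*(-⅕) - 5*(-⅕))²*(1 + (1*(-⅕) - 5*(-⅕)))/(-2 + (1*(-⅕) - 5*(-⅕))))² = (2*(-⅕ + 1)²*(1 + (-⅕ + 1))/(-2 + (-⅕ + 1)))² = (2*(⅘)²*(1 + ⅘)/(-2 + ⅘))² = (2*(16/25)*(9/5)/(-6/5))² = (2*(16/25)*(-⅚)*(9/5))² = (-48/25)² = 2304/625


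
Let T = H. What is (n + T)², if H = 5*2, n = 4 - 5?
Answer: 81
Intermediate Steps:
n = -1
H = 10
T = 10
(n + T)² = (-1 + 10)² = 9² = 81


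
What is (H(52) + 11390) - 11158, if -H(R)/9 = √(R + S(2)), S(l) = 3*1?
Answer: 232 - 9*√55 ≈ 165.25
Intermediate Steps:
S(l) = 3
H(R) = -9*√(3 + R) (H(R) = -9*√(R + 3) = -9*√(3 + R))
(H(52) + 11390) - 11158 = (-9*√(3 + 52) + 11390) - 11158 = (-9*√55 + 11390) - 11158 = (11390 - 9*√55) - 11158 = 232 - 9*√55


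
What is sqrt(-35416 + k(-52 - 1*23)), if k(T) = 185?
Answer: 7*I*sqrt(719) ≈ 187.7*I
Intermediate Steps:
sqrt(-35416 + k(-52 - 1*23)) = sqrt(-35416 + 185) = sqrt(-35231) = 7*I*sqrt(719)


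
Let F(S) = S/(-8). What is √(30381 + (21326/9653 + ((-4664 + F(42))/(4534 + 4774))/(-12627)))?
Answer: √88681448559850743757975529/54025595988 ≈ 174.31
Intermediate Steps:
F(S) = -S/8 (F(S) = S*(-⅛) = -S/8)
√(30381 + (21326/9653 + ((-4664 + F(42))/(4534 + 4774))/(-12627))) = √(30381 + (21326/9653 + ((-4664 - ⅛*42)/(4534 + 4774))/(-12627))) = √(30381 + (21326*(1/9653) + ((-4664 - 21/4)/9308)*(-1/12627))) = √(30381 + (21326/9653 - 18677/4*1/9308*(-1/12627))) = √(30381 + (21326/9653 - 18677/37232*(-1/12627))) = √(30381 + (21326/9653 + 18677/470128464)) = √(30381 + 10026139912345/4538150062992) = √(137883563203672297/4538150062992) = √88681448559850743757975529/54025595988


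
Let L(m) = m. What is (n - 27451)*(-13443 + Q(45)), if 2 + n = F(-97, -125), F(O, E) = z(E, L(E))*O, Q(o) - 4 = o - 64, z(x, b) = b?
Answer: 206284224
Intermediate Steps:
Q(o) = -60 + o (Q(o) = 4 + (o - 64) = 4 + (-64 + o) = -60 + o)
F(O, E) = E*O
n = 12123 (n = -2 - 125*(-97) = -2 + 12125 = 12123)
(n - 27451)*(-13443 + Q(45)) = (12123 - 27451)*(-13443 + (-60 + 45)) = -15328*(-13443 - 15) = -15328*(-13458) = 206284224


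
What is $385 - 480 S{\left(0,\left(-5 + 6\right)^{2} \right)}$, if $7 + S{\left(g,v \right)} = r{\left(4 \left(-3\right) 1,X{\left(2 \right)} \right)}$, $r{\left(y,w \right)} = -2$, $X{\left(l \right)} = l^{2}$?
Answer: $4705$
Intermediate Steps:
$S{\left(g,v \right)} = -9$ ($S{\left(g,v \right)} = -7 - 2 = -9$)
$385 - 480 S{\left(0,\left(-5 + 6\right)^{2} \right)} = 385 - -4320 = 385 + 4320 = 4705$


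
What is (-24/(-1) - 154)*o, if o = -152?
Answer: 19760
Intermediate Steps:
(-24/(-1) - 154)*o = (-24/(-1) - 154)*(-152) = (-24*(-1) - 154)*(-152) = (24 - 154)*(-152) = -130*(-152) = 19760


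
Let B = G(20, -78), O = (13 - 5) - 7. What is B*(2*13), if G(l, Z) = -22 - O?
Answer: -598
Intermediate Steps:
O = 1 (O = 8 - 7 = 1)
G(l, Z) = -23 (G(l, Z) = -22 - 1*1 = -22 - 1 = -23)
B = -23
B*(2*13) = -46*13 = -23*26 = -598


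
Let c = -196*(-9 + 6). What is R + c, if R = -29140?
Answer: -28552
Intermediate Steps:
c = 588 (c = -196*(-3) = 588)
R + c = -29140 + 588 = -28552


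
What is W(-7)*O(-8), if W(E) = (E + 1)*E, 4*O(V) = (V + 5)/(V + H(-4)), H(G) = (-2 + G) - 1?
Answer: 21/10 ≈ 2.1000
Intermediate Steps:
H(G) = -3 + G
O(V) = (5 + V)/(4*(-7 + V)) (O(V) = ((V + 5)/(V + (-3 - 4)))/4 = ((5 + V)/(V - 7))/4 = ((5 + V)/(-7 + V))/4 = (5 + V)/(4*(-7 + V)))
W(E) = E*(1 + E) (W(E) = (1 + E)*E = E*(1 + E))
W(-7)*O(-8) = (-7*(1 - 7))*((5 - 8)/(4*(-7 - 8))) = (-7*(-6))*((1/4)*(-3)/(-15)) = 42*((1/4)*(-1/15)*(-3)) = 42*(1/20) = 21/10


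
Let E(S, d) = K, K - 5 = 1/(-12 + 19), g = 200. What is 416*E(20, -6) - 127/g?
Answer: 2994311/1400 ≈ 2138.8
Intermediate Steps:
K = 36/7 (K = 5 + 1/(-12 + 19) = 5 + 1/7 = 5 + ⅐ = 36/7 ≈ 5.1429)
E(S, d) = 36/7
416*E(20, -6) - 127/g = 416*(36/7) - 127/200 = 14976/7 - 127*1/200 = 14976/7 - 127/200 = 2994311/1400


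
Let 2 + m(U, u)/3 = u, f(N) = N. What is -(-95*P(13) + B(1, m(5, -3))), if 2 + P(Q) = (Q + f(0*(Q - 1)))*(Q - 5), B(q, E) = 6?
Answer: 9684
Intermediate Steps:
m(U, u) = -6 + 3*u
P(Q) = -2 + Q*(-5 + Q) (P(Q) = -2 + (Q + 0*(Q - 1))*(Q - 5) = -2 + (Q + 0*(-1 + Q))*(-5 + Q) = -2 + (Q + 0)*(-5 + Q) = -2 + Q*(-5 + Q))
-(-95*P(13) + B(1, m(5, -3))) = -(-95*(-2 + 13² - 5*13) + 6) = -(-95*(-2 + 169 - 65) + 6) = -(-95*102 + 6) = -(-9690 + 6) = -1*(-9684) = 9684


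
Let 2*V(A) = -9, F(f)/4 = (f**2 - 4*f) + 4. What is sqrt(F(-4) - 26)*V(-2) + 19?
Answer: 19 - 9*sqrt(118)/2 ≈ -29.883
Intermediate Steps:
F(f) = 16 - 16*f + 4*f**2 (F(f) = 4*((f**2 - 4*f) + 4) = 4*(4 + f**2 - 4*f) = 16 - 16*f + 4*f**2)
V(A) = -9/2 (V(A) = (1/2)*(-9) = -9/2)
sqrt(F(-4) - 26)*V(-2) + 19 = sqrt((16 - 16*(-4) + 4*(-4)**2) - 26)*(-9/2) + 19 = sqrt((16 + 64 + 4*16) - 26)*(-9/2) + 19 = sqrt((16 + 64 + 64) - 26)*(-9/2) + 19 = sqrt(144 - 26)*(-9/2) + 19 = sqrt(118)*(-9/2) + 19 = -9*sqrt(118)/2 + 19 = 19 - 9*sqrt(118)/2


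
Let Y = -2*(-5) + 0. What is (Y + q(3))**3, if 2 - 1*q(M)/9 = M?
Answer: 1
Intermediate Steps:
q(M) = 18 - 9*M
Y = 10 (Y = 10 + 0 = 10)
(Y + q(3))**3 = (10 + (18 - 9*3))**3 = (10 + (18 - 27))**3 = (10 - 9)**3 = 1**3 = 1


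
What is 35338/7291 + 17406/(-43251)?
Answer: 467165564/105114347 ≈ 4.4444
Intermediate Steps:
35338/7291 + 17406/(-43251) = 35338*(1/7291) + 17406*(-1/43251) = 35338/7291 - 5802/14417 = 467165564/105114347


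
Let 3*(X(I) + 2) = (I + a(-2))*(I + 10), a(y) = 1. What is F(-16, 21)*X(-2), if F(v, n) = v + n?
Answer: -70/3 ≈ -23.333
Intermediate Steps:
X(I) = -2 + (1 + I)*(10 + I)/3 (X(I) = -2 + ((I + 1)*(I + 10))/3 = -2 + ((1 + I)*(10 + I))/3 = -2 + (1 + I)*(10 + I)/3)
F(v, n) = n + v
F(-16, 21)*X(-2) = (21 - 16)*(4/3 + (⅓)*(-2)² + (11/3)*(-2)) = 5*(4/3 + (⅓)*4 - 22/3) = 5*(4/3 + 4/3 - 22/3) = 5*(-14/3) = -70/3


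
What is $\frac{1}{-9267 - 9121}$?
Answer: $- \frac{1}{18388} \approx -5.4383 \cdot 10^{-5}$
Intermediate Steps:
$\frac{1}{-9267 - 9121} = \frac{1}{-18388} = - \frac{1}{18388}$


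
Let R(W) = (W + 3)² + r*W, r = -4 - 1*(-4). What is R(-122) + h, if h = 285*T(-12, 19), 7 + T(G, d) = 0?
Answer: 12166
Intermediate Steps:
T(G, d) = -7 (T(G, d) = -7 + 0 = -7)
r = 0 (r = -4 + 4 = 0)
R(W) = (3 + W)² (R(W) = (W + 3)² + 0*W = (3 + W)² + 0 = (3 + W)²)
h = -1995 (h = 285*(-7) = -1995)
R(-122) + h = (3 - 122)² - 1995 = (-119)² - 1995 = 14161 - 1995 = 12166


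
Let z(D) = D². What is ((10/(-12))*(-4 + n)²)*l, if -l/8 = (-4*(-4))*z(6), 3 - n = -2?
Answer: 3840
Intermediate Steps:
n = 5 (n = 3 - 1*(-2) = 3 + 2 = 5)
l = -4608 (l = -8*(-4*(-4))*6² = -128*36 = -8*576 = -4608)
((10/(-12))*(-4 + n)²)*l = ((10/(-12))*(-4 + 5)²)*(-4608) = ((10*(-1/12))*1²)*(-4608) = -⅚*1*(-4608) = -⅚*(-4608) = 3840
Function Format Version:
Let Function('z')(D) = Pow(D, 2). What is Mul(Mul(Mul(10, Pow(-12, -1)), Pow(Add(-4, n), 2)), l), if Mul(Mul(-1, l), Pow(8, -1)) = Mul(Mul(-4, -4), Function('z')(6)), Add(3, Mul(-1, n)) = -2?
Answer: 3840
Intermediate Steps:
n = 5 (n = Add(3, Mul(-1, -2)) = Add(3, 2) = 5)
l = -4608 (l = Mul(-8, Mul(Mul(-4, -4), Pow(6, 2))) = Mul(-8, Mul(16, 36)) = Mul(-8, 576) = -4608)
Mul(Mul(Mul(10, Pow(-12, -1)), Pow(Add(-4, n), 2)), l) = Mul(Mul(Mul(10, Pow(-12, -1)), Pow(Add(-4, 5), 2)), -4608) = Mul(Mul(Mul(10, Rational(-1, 12)), Pow(1, 2)), -4608) = Mul(Mul(Rational(-5, 6), 1), -4608) = Mul(Rational(-5, 6), -4608) = 3840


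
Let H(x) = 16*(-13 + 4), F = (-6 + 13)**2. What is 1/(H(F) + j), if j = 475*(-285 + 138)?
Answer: -1/69969 ≈ -1.4292e-5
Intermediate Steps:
F = 49 (F = 7**2 = 49)
H(x) = -144 (H(x) = 16*(-9) = -144)
j = -69825 (j = 475*(-147) = -69825)
1/(H(F) + j) = 1/(-144 - 69825) = 1/(-69969) = -1/69969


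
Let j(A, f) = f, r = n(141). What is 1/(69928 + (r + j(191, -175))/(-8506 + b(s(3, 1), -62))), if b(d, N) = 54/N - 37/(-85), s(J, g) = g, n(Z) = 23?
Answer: 11207229/783699309772 ≈ 1.4300e-5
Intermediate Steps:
r = 23
b(d, N) = 37/85 + 54/N (b(d, N) = 54/N - 37*(-1/85) = 54/N + 37/85 = 37/85 + 54/N)
1/(69928 + (r + j(191, -175))/(-8506 + b(s(3, 1), -62))) = 1/(69928 + (23 - 175)/(-8506 + (37/85 + 54/(-62)))) = 1/(69928 - 152/(-8506 + (37/85 + 54*(-1/62)))) = 1/(69928 - 152/(-8506 + (37/85 - 27/31))) = 1/(69928 - 152/(-8506 - 1148/2635)) = 1/(69928 - 152/(-22414458/2635)) = 1/(69928 - 152*(-2635/22414458)) = 1/(69928 + 200260/11207229) = 1/(783699309772/11207229) = 11207229/783699309772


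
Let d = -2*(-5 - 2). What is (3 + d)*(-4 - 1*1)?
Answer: -85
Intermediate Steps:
d = 14 (d = -2*(-7) = 14)
(3 + d)*(-4 - 1*1) = (3 + 14)*(-4 - 1*1) = 17*(-4 - 1) = 17*(-5) = -85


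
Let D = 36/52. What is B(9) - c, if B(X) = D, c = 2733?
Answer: -35520/13 ≈ -2732.3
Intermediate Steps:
D = 9/13 (D = 36*(1/52) = 9/13 ≈ 0.69231)
B(X) = 9/13
B(9) - c = 9/13 - 1*2733 = 9/13 - 2733 = -35520/13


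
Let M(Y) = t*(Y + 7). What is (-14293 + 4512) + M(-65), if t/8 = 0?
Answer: -9781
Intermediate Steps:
t = 0 (t = 8*0 = 0)
M(Y) = 0 (M(Y) = 0*(Y + 7) = 0*(7 + Y) = 0)
(-14293 + 4512) + M(-65) = (-14293 + 4512) + 0 = -9781 + 0 = -9781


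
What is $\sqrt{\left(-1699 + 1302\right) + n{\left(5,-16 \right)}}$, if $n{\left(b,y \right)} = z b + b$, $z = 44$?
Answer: $2 i \sqrt{43} \approx 13.115 i$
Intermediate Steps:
$n{\left(b,y \right)} = 45 b$ ($n{\left(b,y \right)} = 44 b + b = 45 b$)
$\sqrt{\left(-1699 + 1302\right) + n{\left(5,-16 \right)}} = \sqrt{\left(-1699 + 1302\right) + 45 \cdot 5} = \sqrt{-397 + 225} = \sqrt{-172} = 2 i \sqrt{43}$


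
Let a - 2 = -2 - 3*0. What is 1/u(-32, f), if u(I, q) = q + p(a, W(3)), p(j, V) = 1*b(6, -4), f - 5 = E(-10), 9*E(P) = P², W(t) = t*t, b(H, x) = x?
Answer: 9/109 ≈ 0.082569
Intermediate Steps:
W(t) = t²
a = 0 (a = 2 + (-2 - 3*0) = 2 + (-2 + 0) = 2 - 2 = 0)
E(P) = P²/9
f = 145/9 (f = 5 + (⅑)*(-10)² = 5 + (⅑)*100 = 5 + 100/9 = 145/9 ≈ 16.111)
p(j, V) = -4 (p(j, V) = 1*(-4) = -4)
u(I, q) = -4 + q (u(I, q) = q - 4 = -4 + q)
1/u(-32, f) = 1/(-4 + 145/9) = 1/(109/9) = 9/109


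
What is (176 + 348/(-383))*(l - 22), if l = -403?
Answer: -28500500/383 ≈ -74414.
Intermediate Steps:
(176 + 348/(-383))*(l - 22) = (176 + 348/(-383))*(-403 - 22) = (176 + 348*(-1/383))*(-425) = (176 - 348/383)*(-425) = (67060/383)*(-425) = -28500500/383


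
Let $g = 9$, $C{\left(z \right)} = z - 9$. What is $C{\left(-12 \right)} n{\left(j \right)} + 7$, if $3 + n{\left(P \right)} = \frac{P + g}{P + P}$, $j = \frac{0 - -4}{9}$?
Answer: $- \frac{1225}{8} \approx -153.13$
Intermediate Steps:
$C{\left(z \right)} = -9 + z$
$j = \frac{4}{9}$ ($j = \left(0 + 4\right) \frac{1}{9} = 4 \cdot \frac{1}{9} = \frac{4}{9} \approx 0.44444$)
$n{\left(P \right)} = -3 + \frac{9 + P}{2 P}$ ($n{\left(P \right)} = -3 + \frac{P + 9}{P + P} = -3 + \frac{9 + P}{2 P}$)
$C{\left(-12 \right)} n{\left(j \right)} + 7 = \left(-9 - 12\right) \frac{9 - \frac{20}{9}}{2 \cdot \frac{4}{9}} + 7 = - 21 \cdot \frac{1}{2} \cdot \frac{9}{4} \left(9 - \frac{20}{9}\right) + 7 = - 21 \cdot \frac{1}{2} \cdot \frac{9}{4} \cdot \frac{61}{9} + 7 = \left(-21\right) \frac{61}{8} + 7 = - \frac{1281}{8} + 7 = - \frac{1225}{8}$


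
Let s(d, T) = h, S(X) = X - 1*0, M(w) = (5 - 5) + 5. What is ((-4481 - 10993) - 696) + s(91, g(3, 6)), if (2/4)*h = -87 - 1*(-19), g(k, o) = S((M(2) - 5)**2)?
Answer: -16306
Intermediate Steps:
M(w) = 5 (M(w) = 0 + 5 = 5)
S(X) = X (S(X) = X + 0 = X)
g(k, o) = 0 (g(k, o) = (5 - 5)**2 = 0**2 = 0)
h = -136 (h = 2*(-87 - 1*(-19)) = 2*(-87 + 19) = 2*(-68) = -136)
s(d, T) = -136
((-4481 - 10993) - 696) + s(91, g(3, 6)) = ((-4481 - 10993) - 696) - 136 = (-15474 - 696) - 136 = -16170 - 136 = -16306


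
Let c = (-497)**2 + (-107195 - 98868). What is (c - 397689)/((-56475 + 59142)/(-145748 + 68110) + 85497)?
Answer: -27696813034/6637813419 ≈ -4.1726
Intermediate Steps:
c = 40946 (c = 247009 - 206063 = 40946)
(c - 397689)/((-56475 + 59142)/(-145748 + 68110) + 85497) = (40946 - 397689)/((-56475 + 59142)/(-145748 + 68110) + 85497) = -356743/(2667/(-77638) + 85497) = -356743/(2667*(-1/77638) + 85497) = -356743/(-2667/77638 + 85497) = -356743/6637813419/77638 = -356743*77638/6637813419 = -27696813034/6637813419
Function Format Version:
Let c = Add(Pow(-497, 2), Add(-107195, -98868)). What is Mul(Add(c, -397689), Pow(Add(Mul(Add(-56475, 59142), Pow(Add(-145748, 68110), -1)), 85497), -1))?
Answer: Rational(-27696813034, 6637813419) ≈ -4.1726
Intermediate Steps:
c = 40946 (c = Add(247009, -206063) = 40946)
Mul(Add(c, -397689), Pow(Add(Mul(Add(-56475, 59142), Pow(Add(-145748, 68110), -1)), 85497), -1)) = Mul(Add(40946, -397689), Pow(Add(Mul(Add(-56475, 59142), Pow(Add(-145748, 68110), -1)), 85497), -1)) = Mul(-356743, Pow(Add(Mul(2667, Pow(-77638, -1)), 85497), -1)) = Mul(-356743, Pow(Add(Mul(2667, Rational(-1, 77638)), 85497), -1)) = Mul(-356743, Pow(Add(Rational(-2667, 77638), 85497), -1)) = Mul(-356743, Pow(Rational(6637813419, 77638), -1)) = Mul(-356743, Rational(77638, 6637813419)) = Rational(-27696813034, 6637813419)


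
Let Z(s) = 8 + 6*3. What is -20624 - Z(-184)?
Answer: -20650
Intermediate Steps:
Z(s) = 26 (Z(s) = 8 + 18 = 26)
-20624 - Z(-184) = -20624 - 1*26 = -20624 - 26 = -20650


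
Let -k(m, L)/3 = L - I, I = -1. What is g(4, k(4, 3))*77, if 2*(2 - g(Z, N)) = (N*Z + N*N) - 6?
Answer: -3311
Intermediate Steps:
k(m, L) = -3 - 3*L (k(m, L) = -3*(L - 1*(-1)) = -3*(L + 1) = -3*(1 + L) = -3 - 3*L)
g(Z, N) = 5 - N²/2 - N*Z/2 (g(Z, N) = 2 - ((N*Z + N*N) - 6)/2 = 2 - ((N*Z + N²) - 6)/2 = 2 - ((N² + N*Z) - 6)/2 = 2 - (-6 + N² + N*Z)/2 = 2 + (3 - N²/2 - N*Z/2) = 5 - N²/2 - N*Z/2)
g(4, k(4, 3))*77 = (5 - (-3 - 3*3)²/2 - ½*(-3 - 3*3)*4)*77 = (5 - (-3 - 9)²/2 - ½*(-3 - 9)*4)*77 = (5 - ½*(-12)² - ½*(-12)*4)*77 = (5 - ½*144 + 24)*77 = (5 - 72 + 24)*77 = -43*77 = -3311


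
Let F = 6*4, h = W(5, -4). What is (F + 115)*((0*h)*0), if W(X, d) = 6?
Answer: 0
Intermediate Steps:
h = 6
F = 24
(F + 115)*((0*h)*0) = (24 + 115)*((0*6)*0) = 139*(0*0) = 139*0 = 0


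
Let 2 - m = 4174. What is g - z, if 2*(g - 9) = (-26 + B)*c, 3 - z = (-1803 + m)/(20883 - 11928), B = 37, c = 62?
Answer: 620282/1791 ≈ 346.33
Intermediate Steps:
m = -4172 (m = 2 - 1*4174 = 2 - 4174 = -4172)
z = 6568/1791 (z = 3 - (-1803 - 4172)/(20883 - 11928) = 3 - (-5975)/8955 = 3 - 1*(-1195/1791) = 3 + 1195/1791 = 6568/1791 ≈ 3.6672)
g = 350 (g = 9 + ((-26 + 37)*62)/2 = 9 + (11*62)/2 = 9 + (1/2)*682 = 9 + 341 = 350)
g - z = 350 - 1*6568/1791 = 350 - 6568/1791 = 620282/1791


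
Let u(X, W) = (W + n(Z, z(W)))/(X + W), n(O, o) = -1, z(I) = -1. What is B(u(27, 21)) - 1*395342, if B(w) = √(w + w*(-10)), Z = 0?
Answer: -395342 + I*√15/2 ≈ -3.9534e+5 + 1.9365*I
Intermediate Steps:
u(X, W) = (-1 + W)/(W + X) (u(X, W) = (W - 1)/(X + W) = (-1 + W)/(W + X))
B(w) = 3*√(-w) (B(w) = √(w - 10*w) = √(-9*w) = 3*√(-w))
B(u(27, 21)) - 1*395342 = 3*√(-(-1 + 21)/(21 + 27)) - 1*395342 = 3*√(-20/48) - 395342 = 3*√(-1*5/12) - 395342 = 3*√(-5/12) - 395342 = 3*(I*√15/6) - 395342 = I*√15/2 - 395342 = -395342 + I*√15/2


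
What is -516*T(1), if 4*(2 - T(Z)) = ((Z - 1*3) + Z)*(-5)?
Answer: -387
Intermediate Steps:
T(Z) = -7/4 + 5*Z/2 (T(Z) = 2 - ((Z - 1*3) + Z)*(-5)/4 = 2 - ((Z - 3) + Z)*(-5)/4 = 2 - ((-3 + Z) + Z)*(-5)/4 = 2 - (-3 + 2*Z)*(-5)/4 = 2 - (15 - 10*Z)/4 = 2 + (-15/4 + 5*Z/2) = -7/4 + 5*Z/2)
-516*T(1) = -516*(-7/4 + (5/2)*1) = -516*(-7/4 + 5/2) = -516*¾ = -387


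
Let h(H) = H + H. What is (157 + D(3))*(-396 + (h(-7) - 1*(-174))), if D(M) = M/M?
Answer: -37288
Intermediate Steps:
h(H) = 2*H
D(M) = 1
(157 + D(3))*(-396 + (h(-7) - 1*(-174))) = (157 + 1)*(-396 + (2*(-7) - 1*(-174))) = 158*(-396 + (-14 + 174)) = 158*(-396 + 160) = 158*(-236) = -37288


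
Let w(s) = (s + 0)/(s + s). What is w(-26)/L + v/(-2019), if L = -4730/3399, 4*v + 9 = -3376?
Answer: 25976/434085 ≈ 0.059841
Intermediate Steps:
w(s) = 1/2 (w(s) = s/((2*s)) = s*(1/(2*s)) = 1/2)
v = -3385/4 (v = -9/4 + (1/4)*(-3376) = -9/4 - 844 = -3385/4 ≈ -846.25)
L = -430/309 (L = -4730*1/3399 = -430/309 ≈ -1.3916)
w(-26)/L + v/(-2019) = 1/(2*(-430/309)) - 3385/4/(-2019) = (1/2)*(-309/430) - 3385/4*(-1/2019) = -309/860 + 3385/8076 = 25976/434085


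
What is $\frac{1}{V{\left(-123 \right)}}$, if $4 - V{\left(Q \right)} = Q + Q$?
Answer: $\frac{1}{250} \approx 0.004$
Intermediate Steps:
$V{\left(Q \right)} = 4 - 2 Q$ ($V{\left(Q \right)} = 4 - \left(Q + Q\right) = 4 - 2 Q$)
$\frac{1}{V{\left(-123 \right)}} = \frac{1}{4 - -246} = \frac{1}{4 + 246} = \frac{1}{250}$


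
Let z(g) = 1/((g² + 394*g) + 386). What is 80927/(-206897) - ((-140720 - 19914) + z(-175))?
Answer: 1260887936186866/7849465283 ≈ 1.6063e+5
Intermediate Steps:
z(g) = 1/(386 + g² + 394*g)
80927/(-206897) - ((-140720 - 19914) + z(-175)) = 80927/(-206897) - ((-140720 - 19914) + 1/(386 + (-175)² + 394*(-175))) = 80927*(-1/206897) - (-160634 + 1/(386 + 30625 - 68950)) = -80927/206897 - (-160634 + 1/(-37939)) = -80927/206897 - (-160634 - 1/37939) = -80927/206897 - 1*(-6094293327/37939) = -80927/206897 + 6094293327/37939 = 1260887936186866/7849465283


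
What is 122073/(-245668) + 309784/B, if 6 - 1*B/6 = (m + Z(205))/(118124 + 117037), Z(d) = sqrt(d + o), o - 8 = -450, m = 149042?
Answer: 3763850730734598962379/391214542650769684 + 12141519204*I*sqrt(237)/1592452182013 ≈ 9620.9 + 0.11738*I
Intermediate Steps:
o = -442 (o = 8 - 450 = -442)
Z(d) = sqrt(-442 + d) (Z(d) = sqrt(d - 442) = sqrt(-442 + d))
B = 2523848/78387 - 2*I*sqrt(237)/78387 (B = 36 - 6*(149042 + sqrt(-442 + 205))/(118124 + 117037) = 36 - 6*(149042 + sqrt(-237))/235161 = 36 - 6*(149042 + I*sqrt(237))/235161 = 36 - 6*(149042/235161 + I*sqrt(237)/235161) = 36 + (-298084/78387 - 2*I*sqrt(237)/78387) = 2523848/78387 - 2*I*sqrt(237)/78387 ≈ 32.197 - 0.00039279*I)
122073/(-245668) + 309784/B = 122073/(-245668) + 309784/(2523848/78387 - 2*I*sqrt(237)/78387) = 122073*(-1/245668) + 309784/(2523848/78387 - 2*I*sqrt(237)/78387) = -122073/245668 + 309784/(2523848/78387 - 2*I*sqrt(237)/78387)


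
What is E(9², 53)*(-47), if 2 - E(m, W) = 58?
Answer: 2632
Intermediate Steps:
E(m, W) = -56 (E(m, W) = 2 - 1*58 = 2 - 58 = -56)
E(9², 53)*(-47) = -56*(-47) = 2632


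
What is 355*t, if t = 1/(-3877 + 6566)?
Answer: 355/2689 ≈ 0.13202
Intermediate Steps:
t = 1/2689 ≈ 0.00037189
355*t = 355*(1/2689) = 355/2689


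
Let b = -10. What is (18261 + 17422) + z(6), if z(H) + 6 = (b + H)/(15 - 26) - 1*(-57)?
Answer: 393078/11 ≈ 35734.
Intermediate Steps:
z(H) = 571/11 - H/11 (z(H) = -6 + ((-10 + H)/(15 - 26) - 1*(-57)) = -6 + ((-10 + H)/(-11) + 57) = -6 + ((-10 + H)*(-1/11) + 57) = -6 + ((10/11 - H/11) + 57) = -6 + (637/11 - H/11) = 571/11 - H/11)
(18261 + 17422) + z(6) = (18261 + 17422) + (571/11 - 1/11*6) = 35683 + (571/11 - 6/11) = 35683 + 565/11 = 393078/11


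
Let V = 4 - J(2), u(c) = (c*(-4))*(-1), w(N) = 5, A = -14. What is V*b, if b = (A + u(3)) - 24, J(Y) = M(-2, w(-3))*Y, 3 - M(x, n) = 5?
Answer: -208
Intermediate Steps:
u(c) = 4*c (u(c) = -4*c*(-1) = 4*c)
M(x, n) = -2 (M(x, n) = 3 - 1*5 = 3 - 5 = -2)
J(Y) = -2*Y
V = 8 (V = 4 - (-2)*2 = 4 - 1*(-4) = 4 + 4 = 8)
b = -26 (b = (-14 + 4*3) - 24 = (-14 + 12) - 24 = -2 - 24 = -26)
V*b = 8*(-26) = -208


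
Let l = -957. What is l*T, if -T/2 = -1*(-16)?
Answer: 30624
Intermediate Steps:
T = -32 (T = -(-2)*(-16) = -2*16 = -32)
l*T = -957*(-32) = 30624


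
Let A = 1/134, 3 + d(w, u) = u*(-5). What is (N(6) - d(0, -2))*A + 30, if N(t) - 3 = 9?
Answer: 4025/134 ≈ 30.037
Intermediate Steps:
N(t) = 12 (N(t) = 3 + 9 = 12)
d(w, u) = -3 - 5*u (d(w, u) = -3 + u*(-5) = -3 - 5*u)
A = 1/134 ≈ 0.0074627
(N(6) - d(0, -2))*A + 30 = (12 - (-3 - 5*(-2)))*(1/134) + 30 = (12 - (-3 + 10))*(1/134) + 30 = (12 - 1*7)*(1/134) + 30 = (12 - 7)*(1/134) + 30 = 5*(1/134) + 30 = 5/134 + 30 = 4025/134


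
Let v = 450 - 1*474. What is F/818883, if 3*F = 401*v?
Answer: -3208/818883 ≈ -0.0039175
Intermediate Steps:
v = -24 (v = 450 - 474 = -24)
F = -3208 (F = (401*(-24))/3 = (1/3)*(-9624) = -3208)
F/818883 = -3208/818883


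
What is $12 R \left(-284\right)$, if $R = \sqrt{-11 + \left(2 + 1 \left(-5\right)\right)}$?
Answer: $- 3408 i \sqrt{14} \approx - 12752.0 i$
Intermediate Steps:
$R = i \sqrt{14}$ ($R = \sqrt{-11 + \left(2 - 5\right)} = \sqrt{-11 - 3} = \sqrt{-14} = i \sqrt{14} \approx 3.7417 i$)
$12 R \left(-284\right) = 12 i \sqrt{14} \left(-284\right) = - 3408 i \sqrt{14}$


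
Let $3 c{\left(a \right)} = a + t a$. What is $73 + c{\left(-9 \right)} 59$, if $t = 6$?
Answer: $-1166$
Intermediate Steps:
$c{\left(a \right)} = \frac{7 a}{3}$ ($c{\left(a \right)} = \frac{a + 6 a}{3} = \frac{7 a}{3}$)
$73 + c{\left(-9 \right)} 59 = 73 + \frac{7}{3} \left(-9\right) 59 = 73 - 1239 = -1166$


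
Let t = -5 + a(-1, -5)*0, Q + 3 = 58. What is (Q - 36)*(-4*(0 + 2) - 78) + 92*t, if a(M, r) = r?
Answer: -2094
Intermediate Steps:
Q = 55 (Q = -3 + 58 = 55)
t = -5 (t = -5 - 5*0 = -5 + 0 = -5)
(Q - 36)*(-4*(0 + 2) - 78) + 92*t = (55 - 36)*(-4*(0 + 2) - 78) + 92*(-5) = 19*(-4*2 - 78) - 460 = 19*(-8 - 78) - 460 = 19*(-86) - 460 = -1634 - 460 = -2094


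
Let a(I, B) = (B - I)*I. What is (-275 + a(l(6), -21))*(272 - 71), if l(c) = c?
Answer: -87837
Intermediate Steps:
a(I, B) = I*(B - I)
(-275 + a(l(6), -21))*(272 - 71) = (-275 + 6*(-21 - 1*6))*(272 - 71) = (-275 + 6*(-21 - 6))*201 = (-275 + 6*(-27))*201 = (-275 - 162)*201 = -437*201 = -87837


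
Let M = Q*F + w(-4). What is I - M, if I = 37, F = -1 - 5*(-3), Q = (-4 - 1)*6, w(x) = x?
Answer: 461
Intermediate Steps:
Q = -30 (Q = -5*6 = -30)
F = 14 (F = -1 + 15 = 14)
M = -424 (M = -30*14 - 4 = -420 - 4 = -424)
I - M = 37 - 1*(-424) = 37 + 424 = 461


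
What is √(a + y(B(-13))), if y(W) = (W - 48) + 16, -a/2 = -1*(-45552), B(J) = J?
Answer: I*√91149 ≈ 301.91*I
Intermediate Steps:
a = -91104 (a = -(-2)*(-45552) = -2*45552 = -91104)
y(W) = -32 + W (y(W) = (-48 + W) + 16 = -32 + W)
√(a + y(B(-13))) = √(-91104 + (-32 - 13)) = √(-91104 - 45) = √(-91149) = I*√91149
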